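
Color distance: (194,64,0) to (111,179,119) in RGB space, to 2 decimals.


d = √[(R₁-R₂)² + (G₁-G₂)² + (B₁-B₂)²]
d = √[(194-111)² + (64-179)² + (0-119)²]
d = √[6889 + 13225 + 14161]
d = √34275
d ≈ 185.14


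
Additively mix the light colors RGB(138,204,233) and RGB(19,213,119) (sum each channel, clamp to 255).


Additive: each channel = min(255, C₁+C₂)
R: 138+19 = 157 → 157
G: 204+213 = 417 → 255
B: 233+119 = 352 → 255
= RGB(157, 255, 255)


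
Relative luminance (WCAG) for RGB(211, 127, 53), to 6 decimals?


Linearize each channel (sRGB transfer function): c = v/255; c_lin = c/12.92 if c ≤ 0.04045, else ((c+0.055)/1.055)^2.4
  R: 211/255 ≈ 0.827451 > 0.04045 → ((0.827451+0.055)/1.055)^2.4 ≈ 0.651406
  G: 127/255 ≈ 0.498039 > 0.04045 → ((0.498039+0.055)/1.055)^2.4 ≈ 0.212231
  B: 53/255 ≈ 0.207843 > 0.04045 → ((0.207843+0.055)/1.055)^2.4 ≈ 0.035601
R_lin = 0.651406, G_lin = 0.212231, B_lin = 0.035601
L = 0.2126×R + 0.7152×G + 0.0722×B
L = 0.2126×0.651406 + 0.7152×0.212231 + 0.0722×0.035601
L ≈ 0.292847


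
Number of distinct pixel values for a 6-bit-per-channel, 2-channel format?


Total bits = 6 bits/channel × 2 channels = 12 bits
Distinct pixel values = 2^12
= 4,096 pixel values


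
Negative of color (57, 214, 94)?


Invert: (255-R, 255-G, 255-B)
R: 255-57 = 198
G: 255-214 = 41
B: 255-94 = 161
= RGB(198, 41, 161)


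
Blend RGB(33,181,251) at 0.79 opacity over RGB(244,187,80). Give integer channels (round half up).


C = α×F + (1-α)×B, with 1-α = 0.21
R: 0.79×33 + 0.21×244 = 26.07 + 51.24 = 77.31 → 77
G: 0.79×181 + 0.21×187 = 142.99 + 39.27 = 182.26 → 182
B: 0.79×251 + 0.21×80 = 198.29 + 16.80 = 215.09 → 215
= RGB(77, 182, 215)


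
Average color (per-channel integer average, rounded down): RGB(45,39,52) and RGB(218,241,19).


Midpoint: each channel = ⌊(C₁+C₂)/2⌋
R: ⌊(45+218)/2⌋ = 131
G: ⌊(39+241)/2⌋ = 140
B: ⌊(52+19)/2⌋ = 35
= RGB(131, 140, 35)


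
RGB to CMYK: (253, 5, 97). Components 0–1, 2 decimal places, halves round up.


R'=253/255≈0.9922, G'=5/255≈0.0196, B'=97/255≈0.3804
K = 1 - max(R',G',B') = 1 - 253/255 = 2/255 = 0.00784… → 0.01
(1-R'-K)/(1-K) simplifies to (max-R)/max with max = 253:
C = (253-253)/253 = 0/253 = 0 → 0.00
M = (253-5)/253 = 248/253 = 0.98023… → 0.98
Y = (253-97)/253 = 156/253 = 0.61660… → 0.62
= CMYK(0.00, 0.98, 0.62, 0.01)


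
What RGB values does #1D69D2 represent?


1D → 29 (R)
69 → 105 (G)
D2 → 210 (B)
= RGB(29, 105, 210)


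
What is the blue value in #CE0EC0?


Color: #CE0EC0
R = CE = 206
G = 0E = 14
B = C0 = 192
Blue = 192


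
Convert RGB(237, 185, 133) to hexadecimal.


R = 237 → ED (hex)
G = 185 → B9 (hex)
B = 133 → 85 (hex)
Hex = #EDB985


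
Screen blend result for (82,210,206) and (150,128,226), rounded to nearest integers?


Screen: C = 255 - (255-A)×(255-B)/255, rounded to nearest integer
R: 255 - (255-82)×(255-150)/255 = 255 - 18165/255 ≈ 255 - 71.235 = 183.765 → 184
G: 255 - (255-210)×(255-128)/255 = 255 - 5715/255 ≈ 255 - 22.412 = 232.588 → 233
B: 255 - (255-206)×(255-226)/255 = 255 - 1421/255 ≈ 255 - 5.573 = 249.427 → 249
= RGB(184, 233, 249)


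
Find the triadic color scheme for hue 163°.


Triadic: equally spaced at 120° intervals
H1 = 163°
H2 = (163 + 120) mod 360 = 283°
H3 = (163 + 240) mod 360 = 43°
Triadic = 163°, 283°, 43°


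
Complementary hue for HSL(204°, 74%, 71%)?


Complement = opposite side of color wheel = hue + 180°
H' = (204 + 180) mod 360 = 24°
S and L unchanged.
= HSL(24°, 74%, 71%)


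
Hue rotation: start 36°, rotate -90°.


New hue = (H + rotation) mod 360
New hue = (36 -90) mod 360
= -54 mod 360
= 306°


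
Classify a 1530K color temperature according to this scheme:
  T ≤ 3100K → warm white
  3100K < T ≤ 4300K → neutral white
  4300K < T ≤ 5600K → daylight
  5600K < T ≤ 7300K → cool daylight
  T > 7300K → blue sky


Temperature: 1530K
1530K ≤ 3100K → warm white
Classification: warm white


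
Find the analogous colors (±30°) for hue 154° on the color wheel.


Base hue: 154°
Left analog: (154 - 30) mod 360 = 124°
Right analog: (154 + 30) mod 360 = 184°
Analogous hues = 124° and 184°


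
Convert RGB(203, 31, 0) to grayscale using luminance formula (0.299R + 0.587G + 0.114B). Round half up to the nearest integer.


Gray = 0.299×R + 0.587×G + 0.114×B
Gray = 0.299×203 + 0.587×31 + 0.114×0
Gray = 60.697 + 18.197 + 0.000
Gray = 78.894 → round half up → 79
Gray = 79


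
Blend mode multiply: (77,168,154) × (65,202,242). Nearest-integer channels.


Multiply: C = A×B/255, rounded to nearest integer
R: 77×65/255 = 5005/255 ≈ 19.627 → 20
G: 168×202/255 = 33936/255 ≈ 133.082 → 133
B: 154×242/255 = 37268/255 ≈ 146.149 → 146
= RGB(20, 133, 146)


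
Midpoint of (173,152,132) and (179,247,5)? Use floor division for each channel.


Midpoint: each channel = ⌊(C₁+C₂)/2⌋
R: ⌊(173+179)/2⌋ = 176
G: ⌊(152+247)/2⌋ = 199
B: ⌊(132+5)/2⌋ = 68
= RGB(176, 199, 68)


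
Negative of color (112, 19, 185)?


Invert: (255-R, 255-G, 255-B)
R: 255-112 = 143
G: 255-19 = 236
B: 255-185 = 70
= RGB(143, 236, 70)


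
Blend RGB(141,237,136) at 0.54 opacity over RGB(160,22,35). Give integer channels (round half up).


C = α×F + (1-α)×B, with 1-α = 0.46
R: 0.54×141 + 0.46×160 = 76.14 + 73.60 = 149.74 → 150
G: 0.54×237 + 0.46×22 = 127.98 + 10.12 = 138.10 → 138
B: 0.54×136 + 0.46×35 = 73.44 + 16.10 = 89.54 → 90
= RGB(150, 138, 90)


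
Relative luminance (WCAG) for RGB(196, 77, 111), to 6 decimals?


Linearize each channel (sRGB transfer function): c = v/255; c_lin = c/12.92 if c ≤ 0.04045, else ((c+0.055)/1.055)^2.4
  R: 196/255 ≈ 0.768627 > 0.04045 → ((0.768627+0.055)/1.055)^2.4 ≈ 0.552011
  G: 77/255 ≈ 0.301961 > 0.04045 → ((0.301961+0.055)/1.055)^2.4 ≈ 0.074214
  B: 111/255 ≈ 0.435294 > 0.04045 → ((0.435294+0.055)/1.055)^2.4 ≈ 0.158961
R_lin = 0.552011, G_lin = 0.074214, B_lin = 0.158961
L = 0.2126×R + 0.7152×G + 0.0722×B
L = 0.2126×0.552011 + 0.7152×0.074214 + 0.0722×0.158961
L ≈ 0.181912


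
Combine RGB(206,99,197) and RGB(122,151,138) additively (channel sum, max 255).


Additive: each channel = min(255, C₁+C₂)
R: 206+122 = 328 → 255
G: 99+151 = 250 → 250
B: 197+138 = 335 → 255
= RGB(255, 250, 255)


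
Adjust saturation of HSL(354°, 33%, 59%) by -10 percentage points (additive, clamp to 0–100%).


Original S = 33%
Adjustment = -10 percentage points
New S = 33 + (-10) = 23
Clamp to [0, 100] → 23
= HSL(354°, 23%, 59%)


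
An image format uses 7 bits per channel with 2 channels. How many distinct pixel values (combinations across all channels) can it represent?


Total bits = 7 bits/channel × 2 channels = 14 bits
Distinct pixel values = 2^14
= 16,384 pixel values


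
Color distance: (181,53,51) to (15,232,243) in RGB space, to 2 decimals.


d = √[(R₁-R₂)² + (G₁-G₂)² + (B₁-B₂)²]
d = √[(181-15)² + (53-232)² + (51-243)²]
d = √[27556 + 32041 + 36864]
d = √96461
d ≈ 310.58


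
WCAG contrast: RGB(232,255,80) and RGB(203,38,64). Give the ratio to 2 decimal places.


Linearize each sRGB channel c=v/255: c/12.92 if c ≤ 0.04045 else ((c+0.055)/1.055)^2.4
L = 0.2126×R_lin + 0.7152×G_lin + 0.0722×B_lin
Color 1 (232,255,80):
  R=232: 232/255≈0.9098 > 0.04045 → ((0.9098+0.055)/1.055)^2.4 ≈ 0.80695
  G=255: 255/255≈1.0000 > 0.04045 → ((1.0000+0.055)/1.055)^2.4 ≈ 1.00000
  B=80: 80/255≈0.3137 > 0.04045 → ((0.3137+0.055)/1.055)^2.4 ≈ 0.08022
  L1 = 0.2126×0.80695 + 0.7152×1.00000 + 0.0722×0.08022 ≈ 0.89255
Color 2 (203,38,64):
  R=203: 203/255≈0.7961 > 0.04045 → ((0.7961+0.055)/1.055)^2.4 ≈ 0.59720
  G=38: 38/255≈0.1490 > 0.04045 → ((0.1490+0.055)/1.055)^2.4 ≈ 0.01938
  B=64: 64/255≈0.2510 > 0.04045 → ((0.2510+0.055)/1.055)^2.4 ≈ 0.05127
  L2 = 0.2126×0.59720 + 0.7152×0.01938 + 0.0722×0.05127 ≈ 0.14453
Lighter = 0.89255, Darker = 0.14453
Ratio = (L_lighter + 0.05) / (L_darker + 0.05)
Ratio = (0.89255 + 0.05) / (0.14453 + 0.05) = 0.94255 / 0.19453 ≈ 4.8453
Ratio ≈ 4.85:1


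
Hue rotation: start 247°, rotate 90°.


New hue = (H + rotation) mod 360
New hue = (247 + 90) mod 360
= 337 mod 360
= 337°


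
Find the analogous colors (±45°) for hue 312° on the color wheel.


Base hue: 312°
Left analog: (312 - 45) mod 360 = 267°
Right analog: (312 + 45) mod 360 = 357°
Analogous hues = 267° and 357°


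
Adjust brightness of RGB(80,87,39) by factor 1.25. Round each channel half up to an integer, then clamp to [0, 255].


Multiply each channel by 1.25, round half up, clamp to [0, 255]
R: 80×1.25 = 100
G: 87×1.25 = 108.75 → round → 109
B: 39×1.25 = 48.75 → round → 49
= RGB(100, 109, 49)


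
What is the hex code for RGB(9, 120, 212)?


R = 9 → 09 (hex)
G = 120 → 78 (hex)
B = 212 → D4 (hex)
Hex = #0978D4


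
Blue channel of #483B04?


Color: #483B04
R = 48 = 72
G = 3B = 59
B = 04 = 4
Blue = 4


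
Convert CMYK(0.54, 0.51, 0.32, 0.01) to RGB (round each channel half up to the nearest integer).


R = 255 × (1-C) × (1-K) = 255 × 0.46 × 0.99 = 116.127 → 116
G = 255 × (1-M) × (1-K) = 255 × 0.49 × 0.99 = 123.7005 → 124
B = 255 × (1-Y) × (1-K) = 255 × 0.68 × 0.99 = 171.666 → 172
= RGB(116, 124, 172)


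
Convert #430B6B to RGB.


43 → 67 (R)
0B → 11 (G)
6B → 107 (B)
= RGB(67, 11, 107)


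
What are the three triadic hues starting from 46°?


Triadic: equally spaced at 120° intervals
H1 = 46°
H2 = (46 + 120) mod 360 = 166°
H3 = (46 + 240) mod 360 = 286°
Triadic = 46°, 166°, 286°


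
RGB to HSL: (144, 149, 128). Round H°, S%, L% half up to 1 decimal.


Normalize: R'=144/255≈0.5647, G'=149/255≈0.5843, B'=128/255≈0.5020
Max=149/255, Min=128/255, Δ=Max-Min=21/255
L = (Max+Min)/2 = (149+128)/510 = 277/510 = 0.54313… → L = 54.3%
L > 0.5 → S = Δ/(2-Max-Min) = 21/(510-149-128) = 21/233 = 0.09012… → S = 9.0%
(the 1/255 factors cancel in S and H, so raw channel differences can be used)
Max is G' → H = 60 × ((B-R)/Δ + 2) = 60 × ((128-144)/21 + 2)
  -16/21 + 2 = -0.7619… + 2 = 1.2380…
  H = 60 × 1.2380… = 74.285…° → H = 74.3°
= HSL(74.3°, 9.0%, 54.3%)


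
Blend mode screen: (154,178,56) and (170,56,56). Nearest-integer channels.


Screen: C = 255 - (255-A)×(255-B)/255, rounded to nearest integer
R: 255 - (255-154)×(255-170)/255 = 255 - 8585/255 ≈ 255 - 33.667 = 221.333 → 221
G: 255 - (255-178)×(255-56)/255 = 255 - 15323/255 ≈ 255 - 60.090 = 194.910 → 195
B: 255 - (255-56)×(255-56)/255 = 255 - 39601/255 ≈ 255 - 155.298 = 99.702 → 100
= RGB(221, 195, 100)


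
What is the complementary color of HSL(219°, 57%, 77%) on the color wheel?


Complement = opposite side of color wheel = hue + 180°
H' = (219 + 180) mod 360 = 39°
S and L unchanged.
= HSL(39°, 57%, 77%)


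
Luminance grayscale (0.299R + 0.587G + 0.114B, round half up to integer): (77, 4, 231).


Gray = 0.299×R + 0.587×G + 0.114×B
Gray = 0.299×77 + 0.587×4 + 0.114×231
Gray = 23.023 + 2.348 + 26.334
Gray = 51.705 → round half up → 52
Gray = 52


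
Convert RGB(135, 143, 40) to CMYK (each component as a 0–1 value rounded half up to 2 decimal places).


R'=135/255≈0.5294, G'=143/255≈0.5608, B'=40/255≈0.1569
K = 1 - max(R',G',B') = 1 - 143/255 = 112/255 = 0.43921… → 0.44
(1-R'-K)/(1-K) simplifies to (max-R)/max with max = 143:
C = (143-135)/143 = 8/143 = 0.05594… → 0.06
M = (143-143)/143 = 0/143 = 0 → 0.00
Y = (143-40)/143 = 103/143 = 0.72027… → 0.72
= CMYK(0.06, 0.00, 0.72, 0.44)


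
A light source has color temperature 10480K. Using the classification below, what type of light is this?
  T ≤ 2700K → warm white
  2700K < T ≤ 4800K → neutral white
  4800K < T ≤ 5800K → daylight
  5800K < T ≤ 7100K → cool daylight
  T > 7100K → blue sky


Temperature: 10480K
10480K > 7100K → blue sky
Classification: blue sky


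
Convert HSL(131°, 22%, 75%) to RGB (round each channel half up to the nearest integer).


H=131°, S=0.22, L=0.75
C = (1-|2L-1|)×S = (1-|0.50|)×0.22 = 0.11
H' = H/60 = 131/60 ≈ 2.1833; X = C×(1-|H' mod 2 - 1|) ≈ 0.0202
m = L - C/2 = 0.75 - 0.055 = 0.695
Sector ⌊H'⌋ = 2 → (R',G',B') = (0.0, 0.11, ≈0.0202)
RGB = ((R'+m)×255, (G'+m)×255, (B'+m)×255) = (177.225, 205.275, 182.3675)
Round half up → RGB(177, 205, 182)


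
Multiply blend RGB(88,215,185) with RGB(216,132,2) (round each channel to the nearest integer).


Multiply: C = A×B/255, rounded to nearest integer
R: 88×216/255 = 19008/255 ≈ 74.541 → 75
G: 215×132/255 = 28380/255 ≈ 111.294 → 111
B: 185×2/255 = 370/255 ≈ 1.451 → 1
= RGB(75, 111, 1)


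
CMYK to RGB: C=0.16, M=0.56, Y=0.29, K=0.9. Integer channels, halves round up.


R = 255 × (1-C) × (1-K) = 255 × 0.84 × 0.10 = 21.42 → 21
G = 255 × (1-M) × (1-K) = 255 × 0.44 × 0.10 = 11.22 → 11
B = 255 × (1-Y) × (1-K) = 255 × 0.71 × 0.10 = 18.105 → 18
= RGB(21, 11, 18)


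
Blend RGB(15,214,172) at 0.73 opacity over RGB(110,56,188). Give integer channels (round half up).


C = α×F + (1-α)×B, with 1-α = 0.27
R: 0.73×15 + 0.27×110 = 10.95 + 29.70 = 40.65 → 41
G: 0.73×214 + 0.27×56 = 156.22 + 15.12 = 171.34 → 171
B: 0.73×172 + 0.27×188 = 125.56 + 50.76 = 176.32 → 176
= RGB(41, 171, 176)


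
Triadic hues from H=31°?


Triadic: equally spaced at 120° intervals
H1 = 31°
H2 = (31 + 120) mod 360 = 151°
H3 = (31 + 240) mod 360 = 271°
Triadic = 31°, 151°, 271°


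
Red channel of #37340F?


Color: #37340F
R = 37 = 55
G = 34 = 52
B = 0F = 15
Red = 55


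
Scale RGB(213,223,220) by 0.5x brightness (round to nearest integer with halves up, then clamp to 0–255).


Multiply each channel by 0.5, round half up, clamp to [0, 255]
R: 213×0.5 = 106.5 → round → 107
G: 223×0.5 = 111.5 → round → 112
B: 220×0.5 = 110
= RGB(107, 112, 110)


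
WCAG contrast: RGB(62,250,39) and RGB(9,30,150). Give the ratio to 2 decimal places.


Linearize each sRGB channel c=v/255: c/12.92 if c ≤ 0.04045 else ((c+0.055)/1.055)^2.4
L = 0.2126×R_lin + 0.7152×G_lin + 0.0722×B_lin
Color 1 (62,250,39):
  R=62: 62/255≈0.2431 > 0.04045 → ((0.2431+0.055)/1.055)^2.4 ≈ 0.04817
  G=250: 250/255≈0.9804 > 0.04045 → ((0.9804+0.055)/1.055)^2.4 ≈ 0.95597
  B=39: 39/255≈0.1529 > 0.04045 → ((0.1529+0.055)/1.055)^2.4 ≈ 0.02029
  L1 = 0.2126×0.04817 + 0.7152×0.95597 + 0.0722×0.02029 ≈ 0.69542
Color 2 (9,30,150):
  R=9: 9/255≈0.0353 ≤ 0.04045 → 0.0353/12.92 ≈ 0.00273
  G=30: 30/255≈0.1176 > 0.04045 → ((0.1176+0.055)/1.055)^2.4 ≈ 0.01298
  B=150: 150/255≈0.5882 > 0.04045 → ((0.5882+0.055)/1.055)^2.4 ≈ 0.30499
  L2 = 0.2126×0.00273 + 0.7152×0.01298 + 0.0722×0.30499 ≈ 0.03189
Lighter = 0.69542, Darker = 0.03189
Ratio = (L_lighter + 0.05) / (L_darker + 0.05)
Ratio = (0.69542 + 0.05) / (0.03189 + 0.05) = 0.74542 / 0.08189 ≈ 9.1031
Ratio ≈ 9.10:1


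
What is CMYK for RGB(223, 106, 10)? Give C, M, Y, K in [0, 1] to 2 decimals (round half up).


R'=223/255≈0.8745, G'=106/255≈0.4157, B'=10/255≈0.0392
K = 1 - max(R',G',B') = 1 - 223/255 = 32/255 = 0.12549… → 0.13
(1-R'-K)/(1-K) simplifies to (max-R)/max with max = 223:
C = (223-223)/223 = 0/223 = 0 → 0.00
M = (223-106)/223 = 117/223 = 0.52466… → 0.52
Y = (223-10)/223 = 213/223 = 0.95515… → 0.96
= CMYK(0.00, 0.52, 0.96, 0.13)


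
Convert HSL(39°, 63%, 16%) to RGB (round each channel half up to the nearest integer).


H=39°, S=0.63, L=0.16
C = (1-|2L-1|)×S = (1-|-0.68|)×0.63 = 0.2016
H' = H/60 = 39/60 ≈ 0.6500; X = C×(1-|H' mod 2 - 1|) = 0.13104
m = L - C/2 = 0.16 - 0.1008 = 0.0592
Sector ⌊H'⌋ = 0 → (R',G',B') = (0.2016, 0.13104, 0.0)
RGB = ((R'+m)×255, (G'+m)×255, (B'+m)×255) = (66.504, 48.5112, 15.096)
Round half up → RGB(67, 49, 15)


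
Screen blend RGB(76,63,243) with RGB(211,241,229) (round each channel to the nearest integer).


Screen: C = 255 - (255-A)×(255-B)/255, rounded to nearest integer
R: 255 - (255-76)×(255-211)/255 = 255 - 7876/255 ≈ 255 - 30.886 = 224.114 → 224
G: 255 - (255-63)×(255-241)/255 = 255 - 2688/255 ≈ 255 - 10.541 = 244.459 → 244
B: 255 - (255-243)×(255-229)/255 = 255 - 312/255 ≈ 255 - 1.224 = 253.776 → 254
= RGB(224, 244, 254)


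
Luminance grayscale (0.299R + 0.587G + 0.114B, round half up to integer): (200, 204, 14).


Gray = 0.299×R + 0.587×G + 0.114×B
Gray = 0.299×200 + 0.587×204 + 0.114×14
Gray = 59.800 + 119.748 + 1.596
Gray = 181.144 → round half up → 181
Gray = 181


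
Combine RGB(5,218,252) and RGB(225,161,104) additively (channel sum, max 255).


Additive: each channel = min(255, C₁+C₂)
R: 5+225 = 230 → 230
G: 218+161 = 379 → 255
B: 252+104 = 356 → 255
= RGB(230, 255, 255)


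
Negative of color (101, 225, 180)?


Invert: (255-R, 255-G, 255-B)
R: 255-101 = 154
G: 255-225 = 30
B: 255-180 = 75
= RGB(154, 30, 75)


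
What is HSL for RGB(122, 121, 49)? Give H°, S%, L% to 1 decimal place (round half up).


Normalize: R'=122/255≈0.4784, G'=121/255≈0.4745, B'=49/255≈0.1922
Max=122/255, Min=49/255, Δ=Max-Min=73/255
L = (Max+Min)/2 = (122+49)/510 = 171/510 = 0.33529… → L = 33.5%
L ≤ 0.5 → S = Δ/(Max+Min) = 73/(122+49) = 73/171 = 0.42690… → S = 42.7%
(the 1/255 factors cancel in S and H, so raw channel differences can be used)
Max is R' → H = 60 × (((G-B)/Δ) mod 6) = 60 × (((121-49)/73) mod 6)
  72/73 = 0.9863…
  H = 60 × 0.9863… = 59.178…° → H = 59.2°
= HSL(59.2°, 42.7%, 33.5%)


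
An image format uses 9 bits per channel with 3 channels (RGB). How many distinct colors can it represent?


Total bits = 9 bits/channel × 3 channels = 27 bits
Distinct colors = 2^27
= 134,217,728 colors


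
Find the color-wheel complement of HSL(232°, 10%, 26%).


Complement = opposite side of color wheel = hue + 180°
H' = (232 + 180) mod 360 = 52°
S and L unchanged.
= HSL(52°, 10%, 26%)


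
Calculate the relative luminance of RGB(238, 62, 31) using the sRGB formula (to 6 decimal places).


Linearize each channel (sRGB transfer function): c = v/255; c_lin = c/12.92 if c ≤ 0.04045, else ((c+0.055)/1.055)^2.4
  R: 238/255 ≈ 0.933333 > 0.04045 → ((0.933333+0.055)/1.055)^2.4 ≈ 0.854993
  G: 62/255 ≈ 0.243137 > 0.04045 → ((0.243137+0.055)/1.055)^2.4 ≈ 0.048172
  B: 31/255 ≈ 0.121569 > 0.04045 → ((0.121569+0.055)/1.055)^2.4 ≈ 0.013702
R_lin = 0.854993, G_lin = 0.048172, B_lin = 0.013702
L = 0.2126×R + 0.7152×G + 0.0722×B
L = 0.2126×0.854993 + 0.7152×0.048172 + 0.0722×0.013702
L ≈ 0.217213


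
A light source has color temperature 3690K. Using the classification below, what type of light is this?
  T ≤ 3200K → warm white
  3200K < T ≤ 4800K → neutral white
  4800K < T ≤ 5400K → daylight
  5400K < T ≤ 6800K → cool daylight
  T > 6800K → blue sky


Temperature: 3690K
3200K < 3690K ≤ 4800K → neutral white
Classification: neutral white


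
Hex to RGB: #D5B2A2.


D5 → 213 (R)
B2 → 178 (G)
A2 → 162 (B)
= RGB(213, 178, 162)


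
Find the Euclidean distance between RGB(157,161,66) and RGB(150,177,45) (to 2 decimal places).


d = √[(R₁-R₂)² + (G₁-G₂)² + (B₁-B₂)²]
d = √[(157-150)² + (161-177)² + (66-45)²]
d = √[49 + 256 + 441]
d = √746
d ≈ 27.31


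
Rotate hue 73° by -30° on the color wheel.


New hue = (H + rotation) mod 360
New hue = (73 -30) mod 360
= 43 mod 360
= 43°


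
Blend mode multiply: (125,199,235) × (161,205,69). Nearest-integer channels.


Multiply: C = A×B/255, rounded to nearest integer
R: 125×161/255 = 20125/255 ≈ 78.922 → 79
G: 199×205/255 = 40795/255 ≈ 159.980 → 160
B: 235×69/255 = 16215/255 ≈ 63.588 → 64
= RGB(79, 160, 64)


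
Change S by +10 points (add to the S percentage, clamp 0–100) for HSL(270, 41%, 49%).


Original S = 41%
Adjustment = +10 percentage points
New S = 41 + (10) = 51
Clamp to [0, 100] → 51
= HSL(270°, 51%, 49%)


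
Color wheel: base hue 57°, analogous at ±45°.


Base hue: 57°
Left analog: (57 - 45) mod 360 = 12°
Right analog: (57 + 45) mod 360 = 102°
Analogous hues = 12° and 102°


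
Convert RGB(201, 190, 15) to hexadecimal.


R = 201 → C9 (hex)
G = 190 → BE (hex)
B = 15 → 0F (hex)
Hex = #C9BE0F


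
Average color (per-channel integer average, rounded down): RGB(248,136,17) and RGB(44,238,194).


Midpoint: each channel = ⌊(C₁+C₂)/2⌋
R: ⌊(248+44)/2⌋ = 146
G: ⌊(136+238)/2⌋ = 187
B: ⌊(17+194)/2⌋ = 105
= RGB(146, 187, 105)


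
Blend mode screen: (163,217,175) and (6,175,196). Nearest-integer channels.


Screen: C = 255 - (255-A)×(255-B)/255, rounded to nearest integer
R: 255 - (255-163)×(255-6)/255 = 255 - 22908/255 ≈ 255 - 89.835 = 165.165 → 165
G: 255 - (255-217)×(255-175)/255 = 255 - 3040/255 ≈ 255 - 11.922 = 243.078 → 243
B: 255 - (255-175)×(255-196)/255 = 255 - 4720/255 ≈ 255 - 18.510 = 236.490 → 236
= RGB(165, 243, 236)


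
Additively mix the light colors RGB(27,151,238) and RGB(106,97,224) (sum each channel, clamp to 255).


Additive: each channel = min(255, C₁+C₂)
R: 27+106 = 133 → 133
G: 151+97 = 248 → 248
B: 238+224 = 462 → 255
= RGB(133, 248, 255)


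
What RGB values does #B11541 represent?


B1 → 177 (R)
15 → 21 (G)
41 → 65 (B)
= RGB(177, 21, 65)


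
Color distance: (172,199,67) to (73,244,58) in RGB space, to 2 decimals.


d = √[(R₁-R₂)² + (G₁-G₂)² + (B₁-B₂)²]
d = √[(172-73)² + (199-244)² + (67-58)²]
d = √[9801 + 2025 + 81]
d = √11907
d ≈ 109.12


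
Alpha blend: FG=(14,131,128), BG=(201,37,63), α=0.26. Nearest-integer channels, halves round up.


C = α×F + (1-α)×B, with 1-α = 0.74
R: 0.26×14 + 0.74×201 = 3.64 + 148.74 = 152.38 → 152
G: 0.26×131 + 0.74×37 = 34.06 + 27.38 = 61.44 → 61
B: 0.26×128 + 0.74×63 = 33.28 + 46.62 = 79.90 → 80
= RGB(152, 61, 80)


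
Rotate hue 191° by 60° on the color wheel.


New hue = (H + rotation) mod 360
New hue = (191 + 60) mod 360
= 251 mod 360
= 251°


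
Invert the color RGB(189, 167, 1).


Invert: (255-R, 255-G, 255-B)
R: 255-189 = 66
G: 255-167 = 88
B: 255-1 = 254
= RGB(66, 88, 254)


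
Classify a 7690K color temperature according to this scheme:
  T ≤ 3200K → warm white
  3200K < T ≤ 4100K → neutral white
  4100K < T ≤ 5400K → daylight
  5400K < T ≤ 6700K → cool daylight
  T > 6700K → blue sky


Temperature: 7690K
7690K > 6700K → blue sky
Classification: blue sky


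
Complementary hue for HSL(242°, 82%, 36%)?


Complement = opposite side of color wheel = hue + 180°
H' = (242 + 180) mod 360 = 62°
S and L unchanged.
= HSL(62°, 82%, 36%)


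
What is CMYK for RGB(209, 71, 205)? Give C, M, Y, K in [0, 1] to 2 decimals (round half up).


R'=209/255≈0.8196, G'=71/255≈0.2784, B'=205/255≈0.8039
K = 1 - max(R',G',B') = 1 - 209/255 = 46/255 = 0.18039… → 0.18
(1-R'-K)/(1-K) simplifies to (max-R)/max with max = 209:
C = (209-209)/209 = 0/209 = 0 → 0.00
M = (209-71)/209 = 138/209 = 0.66028… → 0.66
Y = (209-205)/209 = 4/209 = 0.01913… → 0.02
= CMYK(0.00, 0.66, 0.02, 0.18)


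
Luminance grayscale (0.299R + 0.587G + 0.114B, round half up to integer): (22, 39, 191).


Gray = 0.299×R + 0.587×G + 0.114×B
Gray = 0.299×22 + 0.587×39 + 0.114×191
Gray = 6.578 + 22.893 + 21.774
Gray = 51.245 → round half up → 51
Gray = 51


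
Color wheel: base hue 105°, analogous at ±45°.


Base hue: 105°
Left analog: (105 - 45) mod 360 = 60°
Right analog: (105 + 45) mod 360 = 150°
Analogous hues = 60° and 150°


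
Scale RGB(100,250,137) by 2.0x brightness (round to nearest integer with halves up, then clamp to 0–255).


Multiply each channel by 2.0, round half up, clamp to [0, 255]
R: 100×2.0 = 200
G: 250×2.0 = 500 → clamp → 255
B: 137×2.0 = 274 → clamp → 255
= RGB(200, 255, 255)


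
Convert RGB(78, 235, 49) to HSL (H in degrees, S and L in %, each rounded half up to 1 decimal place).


Normalize: R'=78/255≈0.3059, G'=235/255≈0.9216, B'=49/255≈0.1922
Max=235/255, Min=49/255, Δ=Max-Min=186/255
L = (Max+Min)/2 = (235+49)/510 = 284/510 = 0.55686… → L = 55.7%
L > 0.5 → S = Δ/(2-Max-Min) = 186/(510-235-49) = 186/226 = 0.82300… → S = 82.3%
(the 1/255 factors cancel in S and H, so raw channel differences can be used)
Max is G' → H = 60 × ((B-R)/Δ + 2) = 60 × ((49-78)/186 + 2)
  -29/186 + 2 = -0.1559… + 2 = 1.8440…
  H = 60 × 1.8440… = 110.645…° → H = 110.6°
= HSL(110.6°, 82.3%, 55.7%)


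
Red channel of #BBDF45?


Color: #BBDF45
R = BB = 187
G = DF = 223
B = 45 = 69
Red = 187


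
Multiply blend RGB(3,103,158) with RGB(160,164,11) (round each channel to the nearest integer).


Multiply: C = A×B/255, rounded to nearest integer
R: 3×160/255 = 480/255 ≈ 1.882 → 2
G: 103×164/255 = 16892/255 ≈ 66.243 → 66
B: 158×11/255 = 1738/255 ≈ 6.816 → 7
= RGB(2, 66, 7)


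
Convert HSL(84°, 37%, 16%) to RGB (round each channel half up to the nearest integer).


H=84°, S=0.37, L=0.16
C = (1-|2L-1|)×S = (1-|-0.68|)×0.37 = 0.1184
H' = H/60 = 84/60 ≈ 1.4000; X = C×(1-|H' mod 2 - 1|) = 0.07104
m = L - C/2 = 0.16 - 0.0592 = 0.1008
Sector ⌊H'⌋ = 1 → (R',G',B') = (0.07104, 0.1184, 0.0)
RGB = ((R'+m)×255, (G'+m)×255, (B'+m)×255) = (43.8192, 55.896, 25.704)
Round half up → RGB(44, 56, 26)


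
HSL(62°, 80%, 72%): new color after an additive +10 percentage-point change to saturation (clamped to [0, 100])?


Original S = 80%
Adjustment = +10 percentage points
New S = 80 + (10) = 90
Clamp to [0, 100] → 90
= HSL(62°, 90%, 72%)


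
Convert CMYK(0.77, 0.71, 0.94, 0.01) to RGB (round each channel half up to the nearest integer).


R = 255 × (1-C) × (1-K) = 255 × 0.23 × 0.99 = 58.0635 → 58
G = 255 × (1-M) × (1-K) = 255 × 0.29 × 0.99 = 73.2105 → 73
B = 255 × (1-Y) × (1-K) = 255 × 0.06 × 0.99 = 15.147 → 15
= RGB(58, 73, 15)


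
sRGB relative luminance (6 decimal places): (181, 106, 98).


Linearize each channel (sRGB transfer function): c = v/255; c_lin = c/12.92 if c ≤ 0.04045, else ((c+0.055)/1.055)^2.4
  R: 181/255 ≈ 0.709804 > 0.04045 → ((0.709804+0.055)/1.055)^2.4 ≈ 0.462077
  G: 106/255 ≈ 0.415686 > 0.04045 → ((0.415686+0.055)/1.055)^2.4 ≈ 0.144128
  B: 98/255 ≈ 0.384314 > 0.04045 → ((0.384314+0.055)/1.055)^2.4 ≈ 0.122139
R_lin = 0.462077, G_lin = 0.144128, B_lin = 0.122139
L = 0.2126×R + 0.7152×G + 0.0722×B
L = 0.2126×0.462077 + 0.7152×0.144128 + 0.0722×0.122139
L ≈ 0.210137


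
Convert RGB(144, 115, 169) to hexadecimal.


R = 144 → 90 (hex)
G = 115 → 73 (hex)
B = 169 → A9 (hex)
Hex = #9073A9


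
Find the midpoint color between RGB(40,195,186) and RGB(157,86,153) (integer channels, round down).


Midpoint: each channel = ⌊(C₁+C₂)/2⌋
R: ⌊(40+157)/2⌋ = 98
G: ⌊(195+86)/2⌋ = 140
B: ⌊(186+153)/2⌋ = 169
= RGB(98, 140, 169)


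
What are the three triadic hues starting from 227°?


Triadic: equally spaced at 120° intervals
H1 = 227°
H2 = (227 + 120) mod 360 = 347°
H3 = (227 + 240) mod 360 = 107°
Triadic = 227°, 347°, 107°


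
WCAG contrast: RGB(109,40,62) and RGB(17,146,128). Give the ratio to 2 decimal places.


Linearize each sRGB channel c=v/255: c/12.92 if c ≤ 0.04045 else ((c+0.055)/1.055)^2.4
L = 0.2126×R_lin + 0.7152×G_lin + 0.0722×B_lin
Color 1 (109,40,62):
  R=109: 109/255≈0.4275 > 0.04045 → ((0.4275+0.055)/1.055)^2.4 ≈ 0.15293
  G=40: 40/255≈0.1569 > 0.04045 → ((0.1569+0.055)/1.055)^2.4 ≈ 0.02122
  B=62: 62/255≈0.2431 > 0.04045 → ((0.2431+0.055)/1.055)^2.4 ≈ 0.04817
  L1 = 0.2126×0.15293 + 0.7152×0.02122 + 0.0722×0.04817 ≈ 0.05117
Color 2 (17,146,128):
  R=17: 17/255≈0.0667 > 0.04045 → ((0.0667+0.055)/1.055)^2.4 ≈ 0.00561
  G=146: 146/255≈0.5725 > 0.04045 → ((0.5725+0.055)/1.055)^2.4 ≈ 0.28744
  B=128: 128/255≈0.5020 > 0.04045 → ((0.5020+0.055)/1.055)^2.4 ≈ 0.21586
  L2 = 0.2126×0.00561 + 0.7152×0.28744 + 0.0722×0.21586 ≈ 0.22235
Lighter = 0.22235, Darker = 0.05117
Ratio = (L_lighter + 0.05) / (L_darker + 0.05)
Ratio = (0.22235 + 0.05) / (0.05117 + 0.05) = 0.27235 / 0.10117 ≈ 2.6922
Ratio ≈ 2.69:1


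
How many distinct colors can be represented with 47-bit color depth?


Colors = 2^bits = 2^47
= 140,737,488,355,328 colors


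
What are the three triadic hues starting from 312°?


Triadic: equally spaced at 120° intervals
H1 = 312°
H2 = (312 + 120) mod 360 = 72°
H3 = (312 + 240) mod 360 = 192°
Triadic = 312°, 72°, 192°


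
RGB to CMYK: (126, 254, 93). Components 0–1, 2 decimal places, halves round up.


R'=126/255≈0.4941, G'=254/255≈0.9961, B'=93/255≈0.3647
K = 1 - max(R',G',B') = 1 - 254/255 = 1/255 = 0.00392… → 0.00
(1-R'-K)/(1-K) simplifies to (max-R)/max with max = 254:
C = (254-126)/254 = 128/254 = 0.50393… → 0.50
M = (254-254)/254 = 0/254 = 0 → 0.00
Y = (254-93)/254 = 161/254 = 0.63385… → 0.63
= CMYK(0.50, 0.00, 0.63, 0.00)


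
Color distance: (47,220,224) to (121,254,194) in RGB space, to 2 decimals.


d = √[(R₁-R₂)² + (G₁-G₂)² + (B₁-B₂)²]
d = √[(47-121)² + (220-254)² + (224-194)²]
d = √[5476 + 1156 + 900]
d = √7532
d ≈ 86.79


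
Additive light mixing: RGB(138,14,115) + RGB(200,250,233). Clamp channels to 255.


Additive: each channel = min(255, C₁+C₂)
R: 138+200 = 338 → 255
G: 14+250 = 264 → 255
B: 115+233 = 348 → 255
= RGB(255, 255, 255)


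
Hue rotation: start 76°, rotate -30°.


New hue = (H + rotation) mod 360
New hue = (76 -30) mod 360
= 46 mod 360
= 46°


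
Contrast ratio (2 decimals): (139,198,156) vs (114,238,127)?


Linearize each sRGB channel c=v/255: c/12.92 if c ≤ 0.04045 else ((c+0.055)/1.055)^2.4
L = 0.2126×R_lin + 0.7152×G_lin + 0.0722×B_lin
Color 1 (139,198,156):
  R=139: 139/255≈0.5451 > 0.04045 → ((0.5451+0.055)/1.055)^2.4 ≈ 0.25818
  G=198: 198/255≈0.7765 > 0.04045 → ((0.7765+0.055)/1.055)^2.4 ≈ 0.56471
  B=156: 156/255≈0.6118 > 0.04045 → ((0.6118+0.055)/1.055)^2.4 ≈ 0.33245
  L1 = 0.2126×0.25818 + 0.7152×0.56471 + 0.0722×0.33245 ≈ 0.48277
Color 2 (114,238,127):
  R=114: 114/255≈0.4471 > 0.04045 → ((0.4471+0.055)/1.055)^2.4 ≈ 0.16827
  G=238: 238/255≈0.9333 > 0.04045 → ((0.9333+0.055)/1.055)^2.4 ≈ 0.85499
  B=127: 127/255≈0.4980 > 0.04045 → ((0.4980+0.055)/1.055)^2.4 ≈ 0.21223
  L2 = 0.2126×0.16827 + 0.7152×0.85499 + 0.0722×0.21223 ≈ 0.66259
Lighter = 0.66259, Darker = 0.48277
Ratio = (L_lighter + 0.05) / (L_darker + 0.05)
Ratio = (0.66259 + 0.05) / (0.48277 + 0.05) = 0.71259 / 0.53277 ≈ 1.3375
Ratio ≈ 1.34:1


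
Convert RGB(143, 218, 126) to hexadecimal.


R = 143 → 8F (hex)
G = 218 → DA (hex)
B = 126 → 7E (hex)
Hex = #8FDA7E


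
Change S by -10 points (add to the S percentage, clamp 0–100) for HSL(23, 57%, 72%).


Original S = 57%
Adjustment = -10 percentage points
New S = 57 + (-10) = 47
Clamp to [0, 100] → 47
= HSL(23°, 47%, 72%)


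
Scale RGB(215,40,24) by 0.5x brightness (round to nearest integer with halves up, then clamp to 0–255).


Multiply each channel by 0.5, round half up, clamp to [0, 255]
R: 215×0.5 = 107.5 → round → 108
G: 40×0.5 = 20
B: 24×0.5 = 12
= RGB(108, 20, 12)


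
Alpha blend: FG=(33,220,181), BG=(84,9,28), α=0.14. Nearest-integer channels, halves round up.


C = α×F + (1-α)×B, with 1-α = 0.86
R: 0.14×33 + 0.86×84 = 4.62 + 72.24 = 76.86 → 77
G: 0.14×220 + 0.86×9 = 30.80 + 7.74 = 38.54 → 39
B: 0.14×181 + 0.86×28 = 25.34 + 24.08 = 49.42 → 49
= RGB(77, 39, 49)


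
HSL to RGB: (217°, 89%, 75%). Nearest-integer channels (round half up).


H=217°, S=0.89, L=0.75
C = (1-|2L-1|)×S = (1-|0.50|)×0.89 = 0.445
H' = H/60 = 217/60 ≈ 3.6167; X = C×(1-|H' mod 2 - 1|) ≈ 0.1706
m = L - C/2 = 0.75 - 0.2225 = 0.5275
Sector ⌊H'⌋ = 3 → (R',G',B') = (0.0, ≈0.1706, 0.445)
RGB = ((R'+m)×255, (G'+m)×255, (B'+m)×255) = (134.5125, 178.01125, 247.9875)
Round half up → RGB(135, 178, 248)


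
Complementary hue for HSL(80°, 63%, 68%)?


Complement = opposite side of color wheel = hue + 180°
H' = (80 + 180) mod 360 = 260°
S and L unchanged.
= HSL(260°, 63%, 68%)


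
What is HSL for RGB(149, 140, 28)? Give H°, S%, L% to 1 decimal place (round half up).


Normalize: R'=149/255≈0.5843, G'=140/255≈0.5490, B'=28/255≈0.1098
Max=149/255, Min=28/255, Δ=Max-Min=121/255
L = (Max+Min)/2 = (149+28)/510 = 177/510 = 0.34705… → L = 34.7%
L ≤ 0.5 → S = Δ/(Max+Min) = 121/(149+28) = 121/177 = 0.68361… → S = 68.4%
(the 1/255 factors cancel in S and H, so raw channel differences can be used)
Max is R' → H = 60 × (((G-B)/Δ) mod 6) = 60 × (((140-28)/121) mod 6)
  112/121 = 0.9256…
  H = 60 × 0.9256… = 55.537…° → H = 55.5°
= HSL(55.5°, 68.4%, 34.7%)


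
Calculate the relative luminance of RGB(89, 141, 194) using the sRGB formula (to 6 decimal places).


Linearize each channel (sRGB transfer function): c = v/255; c_lin = c/12.92 if c ≤ 0.04045, else ((c+0.055)/1.055)^2.4
  R: 89/255 ≈ 0.349020 > 0.04045 → ((0.349020+0.055)/1.055)^2.4 ≈ 0.099899
  G: 141/255 ≈ 0.552941 > 0.04045 → ((0.552941+0.055)/1.055)^2.4 ≈ 0.266356
  B: 194/255 ≈ 0.760784 > 0.04045 → ((0.760784+0.055)/1.055)^2.4 ≈ 0.539479
R_lin = 0.099899, G_lin = 0.266356, B_lin = 0.539479
L = 0.2126×R + 0.7152×G + 0.0722×B
L = 0.2126×0.099899 + 0.7152×0.266356 + 0.0722×0.539479
L ≈ 0.250686


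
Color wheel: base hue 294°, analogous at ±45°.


Base hue: 294°
Left analog: (294 - 45) mod 360 = 249°
Right analog: (294 + 45) mod 360 = 339°
Analogous hues = 249° and 339°


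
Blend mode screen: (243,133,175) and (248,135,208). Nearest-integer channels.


Screen: C = 255 - (255-A)×(255-B)/255, rounded to nearest integer
R: 255 - (255-243)×(255-248)/255 = 255 - 84/255 ≈ 255 - 0.329 = 254.671 → 255
G: 255 - (255-133)×(255-135)/255 = 255 - 14640/255 ≈ 255 - 57.412 = 197.588 → 198
B: 255 - (255-175)×(255-208)/255 = 255 - 3760/255 ≈ 255 - 14.745 = 240.255 → 240
= RGB(255, 198, 240)


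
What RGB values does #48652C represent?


48 → 72 (R)
65 → 101 (G)
2C → 44 (B)
= RGB(72, 101, 44)


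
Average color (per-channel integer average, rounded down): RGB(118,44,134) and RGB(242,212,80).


Midpoint: each channel = ⌊(C₁+C₂)/2⌋
R: ⌊(118+242)/2⌋ = 180
G: ⌊(44+212)/2⌋ = 128
B: ⌊(134+80)/2⌋ = 107
= RGB(180, 128, 107)


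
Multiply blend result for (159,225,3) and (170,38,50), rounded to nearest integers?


Multiply: C = A×B/255, rounded to nearest integer
R: 159×170/255 = 27030/255 ≈ 106.000 → 106
G: 225×38/255 = 8550/255 ≈ 33.529 → 34
B: 3×50/255 = 150/255 ≈ 0.588 → 1
= RGB(106, 34, 1)


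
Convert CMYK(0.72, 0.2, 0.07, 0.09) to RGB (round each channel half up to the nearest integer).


R = 255 × (1-C) × (1-K) = 255 × 0.28 × 0.91 = 64.974 → 65
G = 255 × (1-M) × (1-K) = 255 × 0.80 × 0.91 = 185.64 → 186
B = 255 × (1-Y) × (1-K) = 255 × 0.93 × 0.91 = 215.8065 → 216
= RGB(65, 186, 216)


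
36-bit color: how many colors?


Colors = 2^bits = 2^36
= 68,719,476,736 colors


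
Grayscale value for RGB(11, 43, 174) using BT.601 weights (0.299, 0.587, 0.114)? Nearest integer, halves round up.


Gray = 0.299×R + 0.587×G + 0.114×B
Gray = 0.299×11 + 0.587×43 + 0.114×174
Gray = 3.289 + 25.241 + 19.836
Gray = 48.366 → round half up → 48
Gray = 48


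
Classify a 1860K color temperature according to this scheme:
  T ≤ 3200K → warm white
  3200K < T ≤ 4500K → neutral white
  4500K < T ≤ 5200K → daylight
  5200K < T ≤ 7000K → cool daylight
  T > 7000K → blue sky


Temperature: 1860K
1860K ≤ 3200K → warm white
Classification: warm white


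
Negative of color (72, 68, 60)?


Invert: (255-R, 255-G, 255-B)
R: 255-72 = 183
G: 255-68 = 187
B: 255-60 = 195
= RGB(183, 187, 195)


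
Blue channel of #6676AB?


Color: #6676AB
R = 66 = 102
G = 76 = 118
B = AB = 171
Blue = 171


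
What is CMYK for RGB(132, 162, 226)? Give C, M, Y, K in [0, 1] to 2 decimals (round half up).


R'=132/255≈0.5176, G'=162/255≈0.6353, B'=226/255≈0.8863
K = 1 - max(R',G',B') = 1 - 226/255 = 29/255 = 0.11372… → 0.11
(1-R'-K)/(1-K) simplifies to (max-R)/max with max = 226:
C = (226-132)/226 = 94/226 = 0.41592… → 0.42
M = (226-162)/226 = 64/226 = 0.28318… → 0.28
Y = (226-226)/226 = 0/226 = 0 → 0.00
= CMYK(0.42, 0.28, 0.00, 0.11)


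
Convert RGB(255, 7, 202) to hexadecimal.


R = 255 → FF (hex)
G = 7 → 07 (hex)
B = 202 → CA (hex)
Hex = #FF07CA


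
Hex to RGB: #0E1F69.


0E → 14 (R)
1F → 31 (G)
69 → 105 (B)
= RGB(14, 31, 105)


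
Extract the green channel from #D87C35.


Color: #D87C35
R = D8 = 216
G = 7C = 124
B = 35 = 53
Green = 124


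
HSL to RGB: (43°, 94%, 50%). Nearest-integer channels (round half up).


H=43°, S=0.94, L=0.50
C = (1-|2L-1|)×S = (1-|0.00|)×0.94 = 0.94
H' = H/60 = 43/60 ≈ 0.7167; X = C×(1-|H' mod 2 - 1|) ≈ 0.6737
m = L - C/2 = 0.50 - 0.47 = 0.03
Sector ⌊H'⌋ = 0 → (R',G',B') = (0.94, ≈0.6737, 0.0)
RGB = ((R'+m)×255, (G'+m)×255, (B'+m)×255) = (247.35, 179.435, 7.65)
Round half up → RGB(247, 179, 8)


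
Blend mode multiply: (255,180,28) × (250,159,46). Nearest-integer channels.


Multiply: C = A×B/255, rounded to nearest integer
R: 255×250/255 = 63750/255 ≈ 250.000 → 250
G: 180×159/255 = 28620/255 ≈ 112.235 → 112
B: 28×46/255 = 1288/255 ≈ 5.051 → 5
= RGB(250, 112, 5)


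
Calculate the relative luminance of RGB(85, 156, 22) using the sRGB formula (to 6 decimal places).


Linearize each channel (sRGB transfer function): c = v/255; c_lin = c/12.92 if c ≤ 0.04045, else ((c+0.055)/1.055)^2.4
  R: 85/255 ≈ 0.333333 > 0.04045 → ((0.333333+0.055)/1.055)^2.4 ≈ 0.090842
  G: 156/255 ≈ 0.611765 > 0.04045 → ((0.611765+0.055)/1.055)^2.4 ≈ 0.332452
  B: 22/255 ≈ 0.086275 > 0.04045 → ((0.086275+0.055)/1.055)^2.4 ≈ 0.008023
R_lin = 0.090842, G_lin = 0.332452, B_lin = 0.008023
L = 0.2126×R + 0.7152×G + 0.0722×B
L = 0.2126×0.090842 + 0.7152×0.332452 + 0.0722×0.008023
L ≈ 0.257662


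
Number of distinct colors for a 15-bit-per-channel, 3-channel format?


Total bits = 15 bits/channel × 3 channels = 45 bits
Distinct colors = 2^45
= 35,184,372,088,832 colors


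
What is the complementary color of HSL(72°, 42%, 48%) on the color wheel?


Complement = opposite side of color wheel = hue + 180°
H' = (72 + 180) mod 360 = 252°
S and L unchanged.
= HSL(252°, 42%, 48%)


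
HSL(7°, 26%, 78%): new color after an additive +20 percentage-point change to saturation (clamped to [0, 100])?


Original S = 26%
Adjustment = +20 percentage points
New S = 26 + (20) = 46
Clamp to [0, 100] → 46
= HSL(7°, 46%, 78%)


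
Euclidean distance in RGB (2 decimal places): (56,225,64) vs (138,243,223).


d = √[(R₁-R₂)² + (G₁-G₂)² + (B₁-B₂)²]
d = √[(56-138)² + (225-243)² + (64-223)²]
d = √[6724 + 324 + 25281]
d = √32329
d ≈ 179.80


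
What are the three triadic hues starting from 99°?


Triadic: equally spaced at 120° intervals
H1 = 99°
H2 = (99 + 120) mod 360 = 219°
H3 = (99 + 240) mod 360 = 339°
Triadic = 99°, 219°, 339°


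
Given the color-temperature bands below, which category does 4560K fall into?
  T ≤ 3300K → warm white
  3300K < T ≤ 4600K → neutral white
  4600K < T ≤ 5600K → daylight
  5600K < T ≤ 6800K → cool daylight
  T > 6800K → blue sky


Temperature: 4560K
3300K < 4560K ≤ 4600K → neutral white
Classification: neutral white
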